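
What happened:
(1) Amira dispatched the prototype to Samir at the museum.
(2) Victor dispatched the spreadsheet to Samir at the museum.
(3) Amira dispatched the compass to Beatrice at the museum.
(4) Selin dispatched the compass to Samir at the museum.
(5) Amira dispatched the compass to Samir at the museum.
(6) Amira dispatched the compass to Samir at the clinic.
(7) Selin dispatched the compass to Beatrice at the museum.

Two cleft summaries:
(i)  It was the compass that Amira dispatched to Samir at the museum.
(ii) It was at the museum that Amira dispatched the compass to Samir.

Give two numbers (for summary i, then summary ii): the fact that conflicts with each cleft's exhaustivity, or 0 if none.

1, 6

Summary (i) focuses "the compass" (the thing); background agent = Amira, recipient = Samir, setting = at the museum. Fact (1) matches that background with thing = the prototype — refutes (i).
Summary (ii) focuses "at the museum" (the setting); background agent = Amira, thing = the compass, recipient = Samir. Fact (6) matches that background with setting = at the clinic — refutes (ii).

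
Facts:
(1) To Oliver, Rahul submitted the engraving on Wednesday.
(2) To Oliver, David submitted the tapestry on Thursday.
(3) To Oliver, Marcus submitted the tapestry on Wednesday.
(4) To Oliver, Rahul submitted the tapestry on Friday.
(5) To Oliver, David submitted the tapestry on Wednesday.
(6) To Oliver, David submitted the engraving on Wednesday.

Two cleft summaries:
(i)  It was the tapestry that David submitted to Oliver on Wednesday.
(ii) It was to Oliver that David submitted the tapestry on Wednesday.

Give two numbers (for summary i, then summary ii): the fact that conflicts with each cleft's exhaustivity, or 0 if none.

6, 0

(i): focus "the tapestry". Looking for same agent, recipient, setting (David / Oliver / on Wednesday) with some other thing — fact (6) has the engraving there. Refuted.
(ii): focus "Oliver". No fact shares same agent, thing, setting (David / the tapestry / on Wednesday) with a different recipient. 0.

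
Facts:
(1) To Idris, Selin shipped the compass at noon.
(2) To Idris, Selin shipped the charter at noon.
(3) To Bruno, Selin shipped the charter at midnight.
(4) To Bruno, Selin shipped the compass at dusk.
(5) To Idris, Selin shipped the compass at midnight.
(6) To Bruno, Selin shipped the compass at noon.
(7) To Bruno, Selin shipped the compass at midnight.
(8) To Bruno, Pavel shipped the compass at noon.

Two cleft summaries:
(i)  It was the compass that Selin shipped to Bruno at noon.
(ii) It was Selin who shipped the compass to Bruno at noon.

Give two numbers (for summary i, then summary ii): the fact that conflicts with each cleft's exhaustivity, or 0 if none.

(i): focus "the compass". No fact shares Selin as agent and Bruno as recipient and at noon as setting with a different thing. 0.
(ii): focus "Selin". Looking for the compass as thing and Bruno as recipient and at noon as setting with some other agent — fact (8) has Pavel there. Refuted.

0, 8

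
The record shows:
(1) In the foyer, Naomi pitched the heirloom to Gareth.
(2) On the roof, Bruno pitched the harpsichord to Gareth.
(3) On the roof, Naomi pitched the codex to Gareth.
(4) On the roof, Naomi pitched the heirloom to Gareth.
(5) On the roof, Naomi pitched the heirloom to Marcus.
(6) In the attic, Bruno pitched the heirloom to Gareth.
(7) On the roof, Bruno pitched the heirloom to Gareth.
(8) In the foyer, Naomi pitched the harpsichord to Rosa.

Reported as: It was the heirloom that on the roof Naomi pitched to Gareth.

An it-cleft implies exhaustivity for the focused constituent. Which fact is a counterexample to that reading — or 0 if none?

The cleft puts "the heirloom" in focus and presupposes the open proposition with same agent, recipient, setting (Naomi / Gareth / on the roof).
The exhaustive reading says no other thing fits that background.
But fact (3) also has same agent, recipient, setting (Naomi / Gareth / on the roof), with thing = the codex — so the exhaustive reading fails.

3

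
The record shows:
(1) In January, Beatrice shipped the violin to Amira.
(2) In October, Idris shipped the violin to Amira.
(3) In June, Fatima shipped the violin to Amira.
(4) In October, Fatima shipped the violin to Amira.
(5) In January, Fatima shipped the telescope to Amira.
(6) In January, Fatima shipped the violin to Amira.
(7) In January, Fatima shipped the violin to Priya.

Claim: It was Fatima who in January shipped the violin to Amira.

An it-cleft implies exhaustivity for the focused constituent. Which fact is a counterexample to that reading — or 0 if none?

1

Focus of the cleft: "Fatima" (the agent). Presupposed background: the violin as thing and Amira as recipient and in January as setting.
Exhaustivity: Fatima is the only agent satisfying that background.
Fact (1) shares the background but with agent = Beatrice; exhaustivity is violated.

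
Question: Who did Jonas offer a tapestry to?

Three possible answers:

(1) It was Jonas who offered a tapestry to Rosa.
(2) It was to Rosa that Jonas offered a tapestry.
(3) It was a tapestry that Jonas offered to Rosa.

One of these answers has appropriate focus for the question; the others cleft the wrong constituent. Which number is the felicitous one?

The question word "who" targets the recipient.
Option (1) clefts "Jonas" — the subject (agent), not what was asked.
Option (2) clefts "to Rosa" — that matches what the question asks about.
Option (3) clefts "a tapestry" — the direct object, not what was asked.
So the congruent reply is (2).

2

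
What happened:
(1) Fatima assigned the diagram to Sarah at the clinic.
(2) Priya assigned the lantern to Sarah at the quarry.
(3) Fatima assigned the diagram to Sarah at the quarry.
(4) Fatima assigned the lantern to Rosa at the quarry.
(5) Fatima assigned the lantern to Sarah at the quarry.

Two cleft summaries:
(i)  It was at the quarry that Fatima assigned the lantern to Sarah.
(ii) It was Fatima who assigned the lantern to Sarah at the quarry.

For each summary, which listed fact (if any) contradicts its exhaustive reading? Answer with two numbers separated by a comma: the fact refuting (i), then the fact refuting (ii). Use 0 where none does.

Summary (i) focuses "at the quarry" (the setting); background agent = Fatima, thing = the lantern, recipient = Sarah. No fact matches that background with a different setting, so 0.
Summary (ii) focuses "Fatima" (the agent); background thing = the lantern, recipient = Sarah, setting = at the quarry. Fact (2) matches that background with agent = Priya — refutes (ii).

0, 2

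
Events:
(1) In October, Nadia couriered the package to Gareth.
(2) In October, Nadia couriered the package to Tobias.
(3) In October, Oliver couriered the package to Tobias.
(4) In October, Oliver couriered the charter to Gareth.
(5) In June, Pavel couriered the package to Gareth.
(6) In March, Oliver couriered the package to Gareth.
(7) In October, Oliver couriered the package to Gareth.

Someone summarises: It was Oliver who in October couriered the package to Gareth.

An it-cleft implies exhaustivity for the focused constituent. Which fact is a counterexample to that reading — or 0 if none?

1

Focus of the cleft: "Oliver" (the agent). Presupposed background: same thing, recipient, setting (the package / Gareth / in October).
Exhaustivity: Oliver is the only agent satisfying that background.
Fact (1) shares the background but with agent = Nadia; exhaustivity is violated.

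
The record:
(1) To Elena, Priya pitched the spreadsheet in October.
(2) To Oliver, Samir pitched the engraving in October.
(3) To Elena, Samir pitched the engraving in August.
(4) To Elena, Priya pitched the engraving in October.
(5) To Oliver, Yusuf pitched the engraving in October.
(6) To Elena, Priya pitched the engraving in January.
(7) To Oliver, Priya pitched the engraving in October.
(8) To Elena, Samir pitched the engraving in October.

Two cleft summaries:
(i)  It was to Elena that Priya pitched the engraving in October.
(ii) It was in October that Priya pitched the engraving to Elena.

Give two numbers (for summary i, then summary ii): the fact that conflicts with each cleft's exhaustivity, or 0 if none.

7, 6

Summary (i) focuses "Elena" (the recipient); background agent = Priya, thing = the engraving, setting = in October. Fact (7) matches that background with recipient = Oliver — refutes (i).
Summary (ii) focuses "in October" (the setting); background agent = Priya, thing = the engraving, recipient = Elena. Fact (6) matches that background with setting = in January — refutes (ii).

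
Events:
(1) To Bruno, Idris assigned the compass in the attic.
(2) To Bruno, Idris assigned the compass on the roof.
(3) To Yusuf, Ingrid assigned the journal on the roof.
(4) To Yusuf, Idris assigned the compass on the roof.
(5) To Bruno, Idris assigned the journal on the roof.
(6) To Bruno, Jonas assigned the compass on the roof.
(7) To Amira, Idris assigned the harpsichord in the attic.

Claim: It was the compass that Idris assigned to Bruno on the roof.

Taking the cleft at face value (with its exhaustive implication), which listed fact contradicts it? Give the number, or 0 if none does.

The cleft puts "the compass" in focus and presupposes the open proposition with same agent, recipient, setting (Idris / Bruno / on the roof).
Exhaustivity: the compass is the only thing satisfying that background.
But fact (5) also has same agent, recipient, setting (Idris / Bruno / on the roof), with thing = the journal — so the exhaustive reading fails.

5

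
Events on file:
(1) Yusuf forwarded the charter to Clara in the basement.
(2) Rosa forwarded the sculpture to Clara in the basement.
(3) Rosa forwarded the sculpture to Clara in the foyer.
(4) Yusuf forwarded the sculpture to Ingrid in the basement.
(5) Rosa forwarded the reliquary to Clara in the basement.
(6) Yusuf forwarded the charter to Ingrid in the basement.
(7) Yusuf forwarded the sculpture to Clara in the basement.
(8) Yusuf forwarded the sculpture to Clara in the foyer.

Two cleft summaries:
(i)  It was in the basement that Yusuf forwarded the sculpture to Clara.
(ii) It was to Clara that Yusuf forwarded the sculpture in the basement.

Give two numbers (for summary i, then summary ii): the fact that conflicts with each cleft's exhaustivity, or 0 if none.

8, 4

(i): focus "in the basement". Looking for Yusuf as agent and the sculpture as thing and Clara as recipient with some other setting — fact (8) has in the foyer there. Refuted.
(ii): focus "Clara". Looking for Yusuf as agent and the sculpture as thing and in the basement as setting with some other recipient — fact (4) has Ingrid there. Refuted.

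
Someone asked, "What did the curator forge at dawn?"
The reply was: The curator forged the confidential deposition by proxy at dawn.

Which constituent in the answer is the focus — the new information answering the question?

The wh-word "what" asks about the direct object.
In the answer, "the curator" and "at dawn" are given — repeated from the question.
"by proxy" is also new, but it specifies the manner, which is not what the question asks about — so it is not the focus.
The constituent filling the direct object gap is "the confidential deposition"; that is the focus.

the confidential deposition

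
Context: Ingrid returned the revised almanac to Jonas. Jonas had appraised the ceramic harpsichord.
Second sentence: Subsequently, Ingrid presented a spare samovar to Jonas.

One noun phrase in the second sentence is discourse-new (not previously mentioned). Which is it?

a spare samovar

"Ingrid" and "Jonas" in the second sentence are given — already mentioned in the context.
"a spare samovar" has no antecedent in the context; it is discourse-new (the indefinite article also signals a new referent).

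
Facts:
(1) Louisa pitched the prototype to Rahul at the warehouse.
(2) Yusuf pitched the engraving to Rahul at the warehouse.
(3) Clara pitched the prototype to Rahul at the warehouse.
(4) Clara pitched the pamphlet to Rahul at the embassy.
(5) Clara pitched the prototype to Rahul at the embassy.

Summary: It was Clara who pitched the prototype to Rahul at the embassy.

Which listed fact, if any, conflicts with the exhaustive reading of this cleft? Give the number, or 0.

Focus of the cleft: "Clara" (the agent). Presupposed background: same thing, recipient, setting (the prototype / Rahul / at the embassy).
Exhaustivity: Clara is the only agent satisfying that background.
No listed fact matches the background with a different agent. Exhaustivity holds.

0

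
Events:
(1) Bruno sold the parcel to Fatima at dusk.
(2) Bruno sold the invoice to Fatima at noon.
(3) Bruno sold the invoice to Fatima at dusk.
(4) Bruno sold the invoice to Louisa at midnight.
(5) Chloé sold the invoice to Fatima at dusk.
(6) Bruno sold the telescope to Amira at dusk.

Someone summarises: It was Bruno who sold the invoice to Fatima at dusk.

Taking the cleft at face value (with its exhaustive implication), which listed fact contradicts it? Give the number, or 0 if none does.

5

Focus of the cleft: "Bruno" (the agent). Presupposed background: same thing, recipient, setting (the invoice / Fatima / at dusk).
The exhaustive reading says no other agent fits that background.
Fact (5) shares the background but with agent = Chloé; exhaustivity is violated.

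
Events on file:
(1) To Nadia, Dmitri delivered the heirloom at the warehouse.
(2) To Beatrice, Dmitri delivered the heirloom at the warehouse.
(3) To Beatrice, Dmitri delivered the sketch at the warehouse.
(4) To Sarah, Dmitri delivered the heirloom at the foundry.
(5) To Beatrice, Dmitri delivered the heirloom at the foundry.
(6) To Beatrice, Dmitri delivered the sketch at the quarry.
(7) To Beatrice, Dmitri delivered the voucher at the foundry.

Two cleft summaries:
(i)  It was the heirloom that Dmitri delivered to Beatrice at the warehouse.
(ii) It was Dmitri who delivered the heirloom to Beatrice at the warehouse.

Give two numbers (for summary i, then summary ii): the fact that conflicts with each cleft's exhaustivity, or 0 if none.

Summary (i) focuses "the heirloom" (the thing); background same agent, recipient, setting (Dmitri / Beatrice / at the warehouse). Fact (3) matches that background with thing = the sketch — refutes (i).
Summary (ii) focuses "Dmitri" (the agent); background same thing, recipient, setting (the heirloom / Beatrice / at the warehouse). No fact matches that background with a different agent, so 0.

3, 0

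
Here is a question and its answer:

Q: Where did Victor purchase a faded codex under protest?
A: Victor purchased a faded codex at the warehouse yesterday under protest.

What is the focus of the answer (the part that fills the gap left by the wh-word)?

at the warehouse

The wh-word "where" asks about the location.
In the answer, "Victor", "a faded codex" and "under protest" are given — repeated from the question.
"yesterday" is also new, but it specifies the time, which is not what the question asks about — so it is not the focus.
The constituent filling the location gap is "at the warehouse"; that is the focus.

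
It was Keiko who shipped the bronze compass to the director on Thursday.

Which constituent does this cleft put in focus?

In an it-cleft "It was X that/who ...", the clefted constituent X is the focus; the that/who-clause expresses the presupposed open proposition.
Here the focus is "Keiko". The backgrounded (presupposed) material includes "the bronze compass", "to the director" and "on Thursday".

Keiko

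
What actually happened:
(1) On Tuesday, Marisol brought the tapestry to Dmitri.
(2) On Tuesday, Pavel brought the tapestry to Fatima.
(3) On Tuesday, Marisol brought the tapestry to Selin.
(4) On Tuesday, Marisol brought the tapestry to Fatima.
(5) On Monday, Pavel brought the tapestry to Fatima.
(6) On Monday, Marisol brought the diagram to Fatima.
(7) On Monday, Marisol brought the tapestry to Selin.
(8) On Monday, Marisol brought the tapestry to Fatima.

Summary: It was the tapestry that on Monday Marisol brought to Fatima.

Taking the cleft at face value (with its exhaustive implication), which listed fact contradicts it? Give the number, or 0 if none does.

6

Focus of the cleft: "the tapestry" (the thing). Presupposed background: agent = Marisol, recipient = Fatima, setting = on Monday.
The exhaustive reading says no other thing fits that background.
Fact (6) shares the background but with thing = the diagram; exhaustivity is violated.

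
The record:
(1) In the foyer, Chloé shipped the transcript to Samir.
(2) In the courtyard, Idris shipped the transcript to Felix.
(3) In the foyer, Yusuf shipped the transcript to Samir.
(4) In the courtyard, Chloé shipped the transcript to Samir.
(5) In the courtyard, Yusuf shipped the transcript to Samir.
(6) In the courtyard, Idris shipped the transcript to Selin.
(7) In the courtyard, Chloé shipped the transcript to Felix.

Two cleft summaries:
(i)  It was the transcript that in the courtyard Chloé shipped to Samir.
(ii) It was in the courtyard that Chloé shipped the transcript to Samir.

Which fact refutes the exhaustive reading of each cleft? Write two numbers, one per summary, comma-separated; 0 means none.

0, 1

(i): focus "the transcript". No fact shares agent = Chloé, recipient = Samir, setting = in the courtyard with a different thing. 0.
(ii): focus "in the courtyard". Looking for agent = Chloé, thing = the transcript, recipient = Samir with some other setting — fact (1) has in the foyer there. Refuted.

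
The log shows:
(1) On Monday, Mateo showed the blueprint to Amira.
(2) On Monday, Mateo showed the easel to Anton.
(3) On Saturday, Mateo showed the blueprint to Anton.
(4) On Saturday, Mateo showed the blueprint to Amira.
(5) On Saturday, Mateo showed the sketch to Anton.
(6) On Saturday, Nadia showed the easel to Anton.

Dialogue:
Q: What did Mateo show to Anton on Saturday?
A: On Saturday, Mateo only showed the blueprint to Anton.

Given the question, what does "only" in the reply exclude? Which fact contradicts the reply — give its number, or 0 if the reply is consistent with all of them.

The question "What did ...?" targets the thing, so in the reply the focus falls on "the blueprint".
So "only" ranges over things; the rest (Mateo as agent and Anton as recipient and on Saturday as setting) is presupposed.
Fact (5) keeps Mateo as agent and Anton as recipient and on Saturday as setting but has thing = the sketch; that refutes the reply.
(Fact (4) would refute a reading with focus on the recipient — but that is not what the question asks.)

5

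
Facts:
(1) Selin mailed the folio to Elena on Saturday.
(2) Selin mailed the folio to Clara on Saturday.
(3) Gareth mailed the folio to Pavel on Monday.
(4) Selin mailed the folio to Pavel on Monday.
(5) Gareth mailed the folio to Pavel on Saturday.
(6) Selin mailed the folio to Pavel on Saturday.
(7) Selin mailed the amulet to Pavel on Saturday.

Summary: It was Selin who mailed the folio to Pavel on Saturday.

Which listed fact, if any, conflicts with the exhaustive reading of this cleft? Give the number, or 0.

5

The cleft puts "Selin" in focus and presupposes the open proposition with thing = the folio, recipient = Pavel, setting = on Saturday.
Exhaustivity: Selin is the only agent satisfying that background.
Fact (5) shares the background but with agent = Gareth; exhaustivity is violated.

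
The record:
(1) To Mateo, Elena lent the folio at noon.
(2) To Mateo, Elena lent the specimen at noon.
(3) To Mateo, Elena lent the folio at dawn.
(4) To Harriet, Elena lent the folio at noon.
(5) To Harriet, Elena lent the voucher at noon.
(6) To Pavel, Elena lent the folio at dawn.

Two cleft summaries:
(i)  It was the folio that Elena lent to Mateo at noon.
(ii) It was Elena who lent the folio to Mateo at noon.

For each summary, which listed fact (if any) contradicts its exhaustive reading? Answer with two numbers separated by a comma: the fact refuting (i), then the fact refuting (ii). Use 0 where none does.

2, 0

Summary (i) focuses "the folio" (the thing); background same agent, recipient, setting (Elena / Mateo / at noon). Fact (2) matches that background with thing = the specimen — refutes (i).
Summary (ii) focuses "Elena" (the agent); background same thing, recipient, setting (the folio / Mateo / at noon). No fact matches that background with a different agent, so 0.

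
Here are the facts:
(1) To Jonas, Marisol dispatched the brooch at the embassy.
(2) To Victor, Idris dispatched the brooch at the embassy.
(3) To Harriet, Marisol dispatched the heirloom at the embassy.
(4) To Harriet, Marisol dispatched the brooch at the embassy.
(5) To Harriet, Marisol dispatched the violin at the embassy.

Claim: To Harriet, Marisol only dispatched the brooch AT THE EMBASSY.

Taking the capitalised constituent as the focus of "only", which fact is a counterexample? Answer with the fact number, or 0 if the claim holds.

0

Focus (in capitals) is "at the embassy" — the setting. "Only" excludes alternative settings while holding fixed agent = Marisol, thing = the brooch, recipient = Harriet.
No fact matches agent = Marisol, thing = the brooch, recipient = Harriet with a different setting — every other fact differs on at least one backgrounded slot. So no fact refutes it.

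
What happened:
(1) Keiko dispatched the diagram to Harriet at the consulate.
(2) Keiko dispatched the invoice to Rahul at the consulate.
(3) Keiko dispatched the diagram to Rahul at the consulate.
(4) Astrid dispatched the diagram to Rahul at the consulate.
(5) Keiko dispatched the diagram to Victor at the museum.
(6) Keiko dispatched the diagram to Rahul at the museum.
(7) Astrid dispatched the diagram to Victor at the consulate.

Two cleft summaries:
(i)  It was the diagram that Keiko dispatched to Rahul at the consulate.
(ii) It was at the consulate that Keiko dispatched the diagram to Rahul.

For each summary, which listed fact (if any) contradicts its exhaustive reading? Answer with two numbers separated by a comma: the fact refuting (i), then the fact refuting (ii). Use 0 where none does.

Summary (i) focuses "the diagram" (the thing); background same agent, recipient, setting (Keiko / Rahul / at the consulate). Fact (2) matches that background with thing = the invoice — refutes (i).
Summary (ii) focuses "at the consulate" (the setting); background same agent, thing, recipient (Keiko / the diagram / Rahul). Fact (6) matches that background with setting = at the museum — refutes (ii).

2, 6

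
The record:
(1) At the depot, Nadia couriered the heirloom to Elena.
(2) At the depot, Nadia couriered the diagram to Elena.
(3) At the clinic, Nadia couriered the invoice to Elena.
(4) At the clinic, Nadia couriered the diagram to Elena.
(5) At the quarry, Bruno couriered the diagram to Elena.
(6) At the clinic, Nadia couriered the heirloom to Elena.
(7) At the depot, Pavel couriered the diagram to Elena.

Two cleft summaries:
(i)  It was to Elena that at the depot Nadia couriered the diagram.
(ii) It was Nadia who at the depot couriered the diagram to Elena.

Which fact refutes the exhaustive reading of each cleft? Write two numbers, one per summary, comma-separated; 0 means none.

(i): focus "Elena". No fact shares same agent, thing, setting (Nadia / the diagram / at the depot) with a different recipient. 0.
(ii): focus "Nadia". Looking for same thing, recipient, setting (the diagram / Elena / at the depot) with some other agent — fact (7) has Pavel there. Refuted.

0, 7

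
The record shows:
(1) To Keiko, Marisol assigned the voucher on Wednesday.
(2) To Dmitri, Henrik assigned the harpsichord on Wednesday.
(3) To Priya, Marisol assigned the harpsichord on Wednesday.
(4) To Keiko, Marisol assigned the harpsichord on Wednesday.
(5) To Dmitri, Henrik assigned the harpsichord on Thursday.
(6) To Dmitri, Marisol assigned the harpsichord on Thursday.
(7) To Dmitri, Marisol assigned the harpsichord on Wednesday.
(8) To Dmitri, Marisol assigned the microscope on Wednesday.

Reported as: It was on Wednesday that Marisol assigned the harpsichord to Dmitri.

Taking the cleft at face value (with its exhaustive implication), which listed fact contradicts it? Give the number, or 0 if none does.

6

The cleft puts "on Wednesday" in focus and presupposes the open proposition with Marisol as agent and the harpsichord as thing and Dmitri as recipient.
The exhaustive reading says no other setting fits that background.
Fact (6) shares the background but with setting = on Thursday; exhaustivity is violated.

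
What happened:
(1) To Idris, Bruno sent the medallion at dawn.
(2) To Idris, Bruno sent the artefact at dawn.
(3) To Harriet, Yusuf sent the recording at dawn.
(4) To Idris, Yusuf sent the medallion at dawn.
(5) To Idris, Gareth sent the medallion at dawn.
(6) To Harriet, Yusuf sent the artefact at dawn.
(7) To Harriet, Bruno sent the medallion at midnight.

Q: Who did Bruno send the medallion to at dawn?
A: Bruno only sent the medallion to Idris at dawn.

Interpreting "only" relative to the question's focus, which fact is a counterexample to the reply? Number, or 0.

0

Answering "Who did ... to ...?" puts focus on the recipient — here, "Idris".
So "only" ranges over recipients; the rest (agent = Bruno, thing = the medallion, setting = at dawn) is presupposed.
No fact keeps agent = Bruno, thing = the medallion, setting = at dawn while changing the recipient; every other fact differs on something backgrounded. The reply stands.
(Fact (2) would refute a reading with focus on the thing — but that is not what the question asks.)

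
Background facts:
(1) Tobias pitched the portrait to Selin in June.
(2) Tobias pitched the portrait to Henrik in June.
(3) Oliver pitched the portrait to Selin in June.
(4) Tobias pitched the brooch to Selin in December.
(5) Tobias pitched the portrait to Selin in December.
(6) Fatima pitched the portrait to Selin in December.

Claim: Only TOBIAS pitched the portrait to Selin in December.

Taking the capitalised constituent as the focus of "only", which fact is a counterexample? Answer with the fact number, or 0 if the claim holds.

Focus (in capitals) is "Tobias" — the agent. "Only" excludes alternative agents while holding fixed the portrait as thing and Selin as recipient and in December as setting.
Fact (6) shares the background but differs in agent (Fatima) — a counterexample.

6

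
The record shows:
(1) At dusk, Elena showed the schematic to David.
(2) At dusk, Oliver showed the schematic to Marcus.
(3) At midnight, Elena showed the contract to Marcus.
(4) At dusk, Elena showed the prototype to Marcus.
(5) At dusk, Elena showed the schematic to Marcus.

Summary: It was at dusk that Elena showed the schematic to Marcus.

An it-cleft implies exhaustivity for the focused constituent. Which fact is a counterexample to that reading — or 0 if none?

0

Focus of the cleft: "at dusk" (the setting). Presupposed background: agent = Elena, thing = the schematic, recipient = Marcus.
The exhaustive reading says no other setting fits that background.
No listed fact matches the background with a different setting. Exhaustivity holds.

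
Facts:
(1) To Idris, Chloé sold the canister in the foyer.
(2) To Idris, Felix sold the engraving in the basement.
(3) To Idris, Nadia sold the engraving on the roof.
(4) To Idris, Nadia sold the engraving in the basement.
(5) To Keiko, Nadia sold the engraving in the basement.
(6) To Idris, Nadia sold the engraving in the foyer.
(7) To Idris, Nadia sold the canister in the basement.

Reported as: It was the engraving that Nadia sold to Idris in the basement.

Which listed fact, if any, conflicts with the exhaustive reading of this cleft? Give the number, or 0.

The cleft puts "the engraving" in focus and presupposes the open proposition with same agent, recipient, setting (Nadia / Idris / in the basement).
Exhaustivity: the engraving is the only thing satisfying that background.
Fact (7) shares the background but with thing = the canister; exhaustivity is violated.

7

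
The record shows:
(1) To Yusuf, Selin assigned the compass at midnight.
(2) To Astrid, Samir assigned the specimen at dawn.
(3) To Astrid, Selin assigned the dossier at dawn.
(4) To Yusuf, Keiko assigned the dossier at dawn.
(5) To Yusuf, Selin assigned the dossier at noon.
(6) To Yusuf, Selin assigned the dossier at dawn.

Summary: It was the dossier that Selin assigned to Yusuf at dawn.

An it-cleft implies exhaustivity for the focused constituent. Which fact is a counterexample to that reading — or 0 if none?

The cleft puts "the dossier" in focus and presupposes the open proposition with agent = Selin, recipient = Yusuf, setting = at dawn.
Exhaustivity: the dossier is the only thing satisfying that background.
No listed fact matches the background with a different thing. Exhaustivity holds.

0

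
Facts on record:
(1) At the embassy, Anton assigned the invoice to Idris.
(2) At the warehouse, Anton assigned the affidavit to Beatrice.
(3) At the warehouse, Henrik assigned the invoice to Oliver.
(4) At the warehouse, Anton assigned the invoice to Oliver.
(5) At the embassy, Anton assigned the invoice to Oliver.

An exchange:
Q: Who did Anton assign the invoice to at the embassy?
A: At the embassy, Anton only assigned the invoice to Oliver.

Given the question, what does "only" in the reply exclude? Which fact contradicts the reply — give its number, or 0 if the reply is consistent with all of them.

The question "Who did ... to ...?" targets the recipient, so in the reply the focus falls on "Oliver".
"Only" then excludes alternative recipients while the background — agent = Anton, thing = the invoice, setting = at the embassy — is held fixed.
Fact (1) shares the background with a different recipient (Idris) — counterexample.
(Fact (4) would refute a reading with focus on the setting — but that is not what the question asks.)

1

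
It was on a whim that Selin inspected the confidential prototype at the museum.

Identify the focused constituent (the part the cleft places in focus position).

In an it-cleft "It was X that/who ...", the clefted constituent X is the focus; the that/who-clause expresses the presupposed open proposition.
Here the focus is "on a whim". The backgrounded (presupposed) material includes "Selin", "the confidential prototype" and "at the museum".

on a whim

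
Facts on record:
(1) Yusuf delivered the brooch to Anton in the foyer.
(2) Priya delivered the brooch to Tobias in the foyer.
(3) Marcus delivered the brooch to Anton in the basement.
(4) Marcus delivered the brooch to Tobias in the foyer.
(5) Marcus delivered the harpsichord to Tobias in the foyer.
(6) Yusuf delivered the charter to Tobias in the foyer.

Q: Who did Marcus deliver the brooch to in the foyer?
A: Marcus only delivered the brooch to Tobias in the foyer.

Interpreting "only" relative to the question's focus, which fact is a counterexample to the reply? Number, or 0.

0

Answering "Who did ... to ...?" puts focus on the recipient — here, "Tobias".
"Only" then excludes alternative recipients while the background — Marcus as agent and the brooch as thing and in the foyer as setting — is held fixed.
No fact keeps Marcus as agent and the brooch as thing and in the foyer as setting while changing the recipient; every other fact differs on something backgrounded. The reply stands.
(Fact (5) would refute a reading with focus on the thing — but that is not what the question asks.)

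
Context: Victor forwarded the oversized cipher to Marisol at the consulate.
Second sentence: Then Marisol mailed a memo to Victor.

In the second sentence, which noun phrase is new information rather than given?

"Marisol" and "Victor" in the second sentence are given — already mentioned in the context.
"a memo" has no antecedent in the context; it is discourse-new (the indefinite article also signals a new referent).

a memo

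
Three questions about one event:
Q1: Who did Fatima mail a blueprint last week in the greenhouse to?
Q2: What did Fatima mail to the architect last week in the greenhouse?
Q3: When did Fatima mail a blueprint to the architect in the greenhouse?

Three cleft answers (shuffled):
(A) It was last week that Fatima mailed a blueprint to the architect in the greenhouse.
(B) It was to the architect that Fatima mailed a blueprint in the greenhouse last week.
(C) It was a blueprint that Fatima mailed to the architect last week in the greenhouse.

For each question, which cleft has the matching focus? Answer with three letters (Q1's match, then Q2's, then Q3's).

BCA

Q1 asks about the recipient; cleft (B) focuses "to the architect", which is the recipient — so Q1 → B.
Q2 asks about the direct object; cleft (C) focuses "a blueprint", which is the direct object — so Q2 → C.
Q3 asks about the time; cleft (A) focuses "last week", which is the time — so Q3 → A.
Mapping: Q1→B, Q2→C, Q3→A.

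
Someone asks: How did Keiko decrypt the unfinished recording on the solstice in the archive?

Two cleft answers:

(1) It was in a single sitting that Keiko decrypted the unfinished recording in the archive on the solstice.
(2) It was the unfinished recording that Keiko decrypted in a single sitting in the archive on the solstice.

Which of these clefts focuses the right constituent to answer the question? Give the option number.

1

The question word "how" targets the manner.
Option (1) clefts "in a single sitting" — that matches what the question asks about.
Option (2) clefts "the unfinished recording" — the direct object, not what was asked.
So the congruent reply is (1).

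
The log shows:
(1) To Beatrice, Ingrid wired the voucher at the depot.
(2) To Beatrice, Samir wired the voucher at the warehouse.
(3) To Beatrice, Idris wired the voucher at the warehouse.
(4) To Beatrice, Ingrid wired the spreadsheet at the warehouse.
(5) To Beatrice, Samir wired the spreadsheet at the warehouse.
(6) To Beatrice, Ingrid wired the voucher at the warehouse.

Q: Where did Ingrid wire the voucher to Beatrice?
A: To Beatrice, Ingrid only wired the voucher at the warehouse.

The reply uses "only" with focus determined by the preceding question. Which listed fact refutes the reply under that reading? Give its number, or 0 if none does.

Answering "Where did ...?" puts focus on the setting — here, "at the warehouse".
"Only" then excludes alternative settings while the background — Ingrid as agent and the voucher as thing and Beatrice as recipient — is held fixed.
Fact (1) keeps Ingrid as agent and the voucher as thing and Beatrice as recipient but has setting = at the depot; that refutes the reply.
(Fact (4) would refute a reading with focus on the thing — but that is not what the question asks.)

1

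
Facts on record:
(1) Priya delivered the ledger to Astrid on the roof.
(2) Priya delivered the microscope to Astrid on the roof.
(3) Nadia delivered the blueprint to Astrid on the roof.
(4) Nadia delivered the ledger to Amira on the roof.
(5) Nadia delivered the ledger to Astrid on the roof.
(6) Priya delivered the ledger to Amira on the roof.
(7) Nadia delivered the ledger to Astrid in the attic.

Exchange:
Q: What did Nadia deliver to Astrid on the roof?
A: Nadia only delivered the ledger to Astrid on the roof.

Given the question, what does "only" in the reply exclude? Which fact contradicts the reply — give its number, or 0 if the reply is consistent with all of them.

3

The question "What did ...?" targets the thing, so in the reply the focus falls on "the ledger".
"Only" then excludes alternative things while the background — same agent, recipient, setting (Nadia / Astrid / on the roof) — is held fixed.
Fact (3) keeps same agent, recipient, setting (Nadia / Astrid / on the roof) but has thing = the blueprint; that refutes the reply.
(Fact (4) would refute a reading with focus on the recipient — but that is not what the question asks.)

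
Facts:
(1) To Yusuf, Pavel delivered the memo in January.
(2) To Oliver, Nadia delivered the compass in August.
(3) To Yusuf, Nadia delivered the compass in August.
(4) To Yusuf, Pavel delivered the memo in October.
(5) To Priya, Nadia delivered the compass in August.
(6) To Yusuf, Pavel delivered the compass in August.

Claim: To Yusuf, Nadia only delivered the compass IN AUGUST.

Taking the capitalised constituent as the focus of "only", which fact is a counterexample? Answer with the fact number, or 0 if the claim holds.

0

Focus (in capitals) is "in August" — the setting. "Only" excludes alternative settings while holding fixed agent = Nadia, thing = the compass, recipient = Yusuf.
No fact matches agent = Nadia, thing = the compass, recipient = Yusuf with a different setting — every other fact differs on at least one backgrounded slot. So no fact refutes it.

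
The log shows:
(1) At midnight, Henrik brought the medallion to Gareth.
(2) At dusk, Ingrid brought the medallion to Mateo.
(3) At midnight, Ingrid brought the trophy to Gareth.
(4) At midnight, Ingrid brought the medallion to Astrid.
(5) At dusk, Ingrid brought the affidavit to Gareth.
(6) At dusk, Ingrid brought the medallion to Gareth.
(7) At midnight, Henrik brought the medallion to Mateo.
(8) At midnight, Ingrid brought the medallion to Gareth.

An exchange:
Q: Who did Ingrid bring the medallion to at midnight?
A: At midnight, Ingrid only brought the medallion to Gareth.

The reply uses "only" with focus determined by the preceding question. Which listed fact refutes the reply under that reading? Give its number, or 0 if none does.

4

The question "Who did ... to ...?" targets the recipient, so in the reply the focus falls on "Gareth".
So "only" ranges over recipients; the rest (same agent, thing, setting (Ingrid / the medallion / at midnight)) is presupposed.
Fact (4) keeps same agent, thing, setting (Ingrid / the medallion / at midnight) but has recipient = Astrid; that refutes the reply.
(Fact (6) would refute a reading with focus on the setting — but that is not what the question asks.)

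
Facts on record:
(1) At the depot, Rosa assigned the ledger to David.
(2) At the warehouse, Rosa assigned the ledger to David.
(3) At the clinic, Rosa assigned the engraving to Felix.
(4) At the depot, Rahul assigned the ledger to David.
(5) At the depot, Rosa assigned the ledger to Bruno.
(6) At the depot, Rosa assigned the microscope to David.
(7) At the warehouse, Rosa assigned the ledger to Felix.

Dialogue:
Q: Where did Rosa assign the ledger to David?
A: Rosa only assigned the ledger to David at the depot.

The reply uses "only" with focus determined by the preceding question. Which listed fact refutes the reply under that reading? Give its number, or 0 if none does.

The question "Where did ...?" targets the setting, so in the reply the focus falls on "at the depot".
"Only" then excludes alternative settings while the background — agent = Rosa, thing = the ledger, recipient = David — is held fixed.
Fact (2) keeps agent = Rosa, thing = the ledger, recipient = David but has setting = at the warehouse; that refutes the reply.
(Fact (6) would refute a reading with focus on the thing — but that is not what the question asks.)

2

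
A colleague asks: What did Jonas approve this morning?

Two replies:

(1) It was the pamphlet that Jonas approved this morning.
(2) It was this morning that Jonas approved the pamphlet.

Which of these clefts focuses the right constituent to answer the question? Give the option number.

The question word "what" targets the direct object.
Option (1) clefts "the pamphlet" — that matches what the question asks about.
Option (2) clefts "this morning" — the time, not what was asked.
So the congruent reply is (1).

1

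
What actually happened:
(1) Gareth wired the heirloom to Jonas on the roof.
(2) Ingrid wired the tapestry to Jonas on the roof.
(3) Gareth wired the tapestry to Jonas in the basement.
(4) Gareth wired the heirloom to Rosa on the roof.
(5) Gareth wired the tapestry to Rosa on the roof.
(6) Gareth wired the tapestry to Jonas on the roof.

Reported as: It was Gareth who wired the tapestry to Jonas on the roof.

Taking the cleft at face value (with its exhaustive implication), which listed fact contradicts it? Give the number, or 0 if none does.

2

Focus of the cleft: "Gareth" (the agent). Presupposed background: the tapestry as thing and Jonas as recipient and on the roof as setting.
The exhaustive reading says no other agent fits that background.
Fact (2) shares the background but with agent = Ingrid; exhaustivity is violated.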